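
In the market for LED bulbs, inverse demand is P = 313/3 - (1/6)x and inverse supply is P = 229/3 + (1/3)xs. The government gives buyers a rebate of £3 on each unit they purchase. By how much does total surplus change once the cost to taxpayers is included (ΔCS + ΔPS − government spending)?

Net change in total surplus = -£9

Pre-subsidy: 313/3 - (1/6)x = 229/3 + (1/3)x gives x* = 56 and P* = 95.
With the rebate, buyers effectively pay Pb = Ps − 3, where Ps is the price sellers receive.
On the curves, Pb = 313/3 - (1/6)x and Ps = 229/3 + (1/3)x; the wedge Ps − Pb = 3 gives 229/3 + (1/3)x − (313/3 - (1/6)x) = 3, so x' = 62.
Then Pb = 313/3 − (1/6)·62 = 94 and Ps = 229/3 + (1/3)·62 = 97.
ΔCS = ½(56 + 62)(95 − 94) = 59; ΔPS = ½(56 + 62)(97 − 95) = 118.
Government spending = 3 × 62 = 186.
Net change = 59 + 118 − 186 = -9. The loss equals the DWL triangle ½·3·6.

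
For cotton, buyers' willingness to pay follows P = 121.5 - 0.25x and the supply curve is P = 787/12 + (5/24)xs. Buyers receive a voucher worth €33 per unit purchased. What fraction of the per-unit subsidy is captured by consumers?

Consumer share = 6/11

Pre-subsidy: 121.5 - 0.25x = 787/12 + (5/24)x gives x* = 122 and P* = 91.
With the rebate, buyers effectively pay Pb = Ps − 33, where Ps is the price sellers receive.
On the curves, Pb = 121.5 - 0.25x and Ps = 787/12 + (5/24)x; the wedge Ps − Pb = 33 gives 787/12 + (5/24)x − (121.5 - 0.25x) = 33, so x' = 194.
Then Pb = 121.5 − 0.25·194 = 73 and Ps = 787/12 + (5/24)·194 = 106.
Buyers' price falls by P* − Pb = 91 − 73 = 18; sellers' price rises by Ps − P* = 106 − 91 = 15.
So consumers capture 18/33 = 6/11 of each unit of subsidy.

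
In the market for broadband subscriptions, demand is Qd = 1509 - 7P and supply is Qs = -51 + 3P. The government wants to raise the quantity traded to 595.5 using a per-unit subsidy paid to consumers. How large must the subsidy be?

At Q = 595.5, invert demand for the buyer price: Pb = (1509 − 595.5)/7 = 130.5; invert supply for the seller price: Ps = (595.5 − (-51))/3 = 215.5.
The subsidy must fill the gap: s = Ps − Pb = 215.5 − 130.5 = 85.

Required subsidy s = 85 per unit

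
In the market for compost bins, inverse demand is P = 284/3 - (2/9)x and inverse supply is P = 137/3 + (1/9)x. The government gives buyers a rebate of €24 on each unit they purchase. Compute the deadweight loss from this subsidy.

Pre-subsidy: 284/3 - (2/9)x = 137/3 + (1/9)x gives x* = 147 and P* = 62.
With the rebate, buyers effectively pay Pb = Ps − 24, where Ps is the price sellers receive.
On the curves, Pb = 284/3 - (2/9)x and Ps = 137/3 + (1/9)x; the wedge Ps − Pb = 24 gives 137/3 + (1/9)x − (284/3 - (2/9)x) = 24, so x' = 219.
Then Pb = 284/3 − (2/9)·219 = 46 and Ps = 137/3 + (1/9)·219 = 70.
The subsidy expands output by 219 − 147 = 72 past the efficient level; on those units the gap between marginal cost and willingness to pay runs from 0 up to 24.
DWL = ½ × 24 × 72 = 864.

Deadweight loss = €864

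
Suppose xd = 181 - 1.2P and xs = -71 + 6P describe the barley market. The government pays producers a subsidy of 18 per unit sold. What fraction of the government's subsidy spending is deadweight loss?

DWL / government spending = 9/157

Pre-subsidy: 181 - 1.2P = -71 + 6P gives P* = 35, x* = 139.
With the subsidy, sellers receive Ps = Pb + 18 for each unit, where Pb is the price buyers pay.
Supply in terms of Pb becomes xs = -71 + 6(Pb + 18) = 37 + 6Pb. Setting this equal to demand: 181 - 1.2Pb = 37 + 6Pb, so Pb = 20.
Sellers receive Ps = 20 + 18 = 38; x' = 181 − 1.2·20 = 157.
ΔCS = ½(139 + 157)(35 − 20) = 2220; ΔPS = ½(139 + 157)(38 − 35) = 444.
Government spending = 18 × 157 = 2826.
DWL = ½ × 18 × (157 − 139) = 162; fraction = 162 / 2826 = 9/157.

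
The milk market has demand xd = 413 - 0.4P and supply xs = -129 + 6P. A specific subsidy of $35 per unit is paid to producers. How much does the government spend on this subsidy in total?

Pre-subsidy: 413 - 0.4P = -129 + 6P gives P* = 84.6875, x* = 379.125.
With the subsidy, sellers receive Ps = Pb + 35 for each unit, where Pb is the price buyers pay.
Supply in terms of Pb becomes xs = -129 + 6(Pb + 35) = 81 + 6Pb. Setting this equal to demand: 413 - 0.4Pb = 81 + 6Pb, so Pb = 51.875.
Sellers receive Ps = 51.875 + 35 = 86.875; x' = 413 − 0.4·51.875 = 392.25.
Government outlay = subsidy × quantity = 35 × 392.25 = 13728.75.

Government cost = $13728.75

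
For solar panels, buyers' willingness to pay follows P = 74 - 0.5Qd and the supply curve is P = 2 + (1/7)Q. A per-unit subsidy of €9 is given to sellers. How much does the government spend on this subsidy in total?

Government cost = €1134

Pre-subsidy: 74 - 0.5Q = 2 + (1/7)Q gives Q* = 112 and P* = 18.
With the subsidy, sellers receive Ps = Pb + 9 for each unit, where Pb is the price buyers pay.
On the curves, Pb = 74 - 0.5Q and Ps = 2 + (1/7)Q; the wedge Ps − Pb = 9 gives 2 + (1/7)Q − (74 - 0.5Q) = 9, so Q' = 126.
Then Pb = 74 − 0.5·126 = 11 and Ps = 2 + (1/7)·126 = 20.
Government outlay = subsidy × quantity = 9 × 126 = 1134.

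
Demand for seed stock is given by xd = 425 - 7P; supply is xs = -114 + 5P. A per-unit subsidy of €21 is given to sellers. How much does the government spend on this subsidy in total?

Government cost = €3608.5

Pre-subsidy: 425 - 7P = -114 + 5P gives P* = 539/12, x* = 1327/12.
With the subsidy, sellers receive Ps = Pb + 21 for each unit, where Pb is the price buyers pay.
Supply in terms of Pb becomes xs = -114 + 5(Pb + 21) = -9 + 5Pb. Setting this equal to demand: 425 - 7Pb = -9 + 5Pb, so Pb = 217/6.
Sellers receive Ps = 217/6 + 21 = 343/6; x' = 425 − 7·(217/6) = 1031/6.
Government outlay = subsidy × quantity = 21 × 1031/6 = 3608.5.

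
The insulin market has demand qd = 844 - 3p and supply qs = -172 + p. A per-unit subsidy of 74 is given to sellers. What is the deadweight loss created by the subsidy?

Deadweight loss = 2053.5

Pre-subsidy: 844 - 3p = -172 + p gives p* = 254, q* = 82.
With the subsidy, sellers receive ps = pb + 74 for each unit, where pb is the price buyers pay.
Supply in terms of pb becomes qs = -172 + 1(pb + 74) = -98 + pb. Setting this equal to demand: 844 - 3pb = -98 + pb, so pb = 235.5.
Sellers receive ps = 235.5 + 74 = 309.5; q' = 844 − 3·235.5 = 137.5.
The subsidy expands output by 137.5 − 82 = 55.5 past the efficient level; on those units the gap between marginal cost and willingness to pay runs from 0 up to 74.
DWL = ½ × 74 × 55.5 = 2053.5.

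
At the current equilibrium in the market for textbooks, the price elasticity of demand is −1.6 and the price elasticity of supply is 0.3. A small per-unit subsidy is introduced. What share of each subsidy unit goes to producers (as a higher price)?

For a small subsidy around the equilibrium, the benefit split depends on the relative slopes, which at a point are proportional to the elasticities.
Buyer share = εs/(εs + |εd|) = 0.3/(0.3 + 1.6) = 3/19; seller share = |εd|/(εs + |εd|) = 16/19.
So producers capture 16/19 of the subsidy.

Producer share = 16/19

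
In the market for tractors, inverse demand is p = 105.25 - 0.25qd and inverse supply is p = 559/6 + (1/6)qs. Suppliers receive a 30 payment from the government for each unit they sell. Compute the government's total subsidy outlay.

Pre-subsidy: 105.25 - 0.25q = 559/6 + (1/6)q gives q* = 29 and p* = 98.
With the subsidy, sellers receive ps = pb + 30 for each unit, where pb is the price buyers pay.
On the curves, pb = 105.25 - 0.25q and ps = 559/6 + (1/6)q; the wedge ps − pb = 30 gives 559/6 + (1/6)q − (105.25 - 0.25q) = 30, so q' = 101.
Then pb = 105.25 − 0.25·101 = 80 and ps = 559/6 + (1/6)·101 = 110.
Government outlay = subsidy × quantity = 30 × 101 = 3030.

Government cost = 3030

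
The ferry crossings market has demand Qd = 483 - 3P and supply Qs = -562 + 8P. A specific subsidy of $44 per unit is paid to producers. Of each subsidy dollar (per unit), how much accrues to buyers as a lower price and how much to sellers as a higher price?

Buyers gain $32 per unit; sellers gain $12 per unit

Pre-subsidy: 483 - 3P = -562 + 8P gives P* = 95, Q* = 198.
With the subsidy, sellers receive Ps = Pb + 44 for each unit, where Pb is the price buyers pay.
Supply in terms of Pb becomes Qs = -562 + 8(Pb + 44) = -210 + 8Pb. Setting this equal to demand: 483 - 3Pb = -210 + 8Pb, so Pb = 63.
Sellers receive Ps = 63 + 44 = 107; Q' = 483 − 3·63 = 294.
Buyers' price falls by P* − Pb = 95 − 63 = 32; sellers' price rises by Ps − P* = 107 − 95 = 12.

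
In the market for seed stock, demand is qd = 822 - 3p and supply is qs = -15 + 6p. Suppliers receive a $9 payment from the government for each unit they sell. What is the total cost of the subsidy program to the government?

Pre-subsidy: 822 - 3p = -15 + 6p gives p* = 93, q* = 543.
With the subsidy, sellers receive ps = pb + 9 for each unit, where pb is the price buyers pay.
Supply in terms of pb becomes qs = -15 + 6(pb + 9) = 39 + 6pb. Setting this equal to demand: 822 - 3pb = 39 + 6pb, so pb = 87.
Sellers receive ps = 87 + 9 = 96; q' = 822 − 3·87 = 561.
Government outlay = subsidy × quantity = 9 × 561 = 5049.

Government cost = $5049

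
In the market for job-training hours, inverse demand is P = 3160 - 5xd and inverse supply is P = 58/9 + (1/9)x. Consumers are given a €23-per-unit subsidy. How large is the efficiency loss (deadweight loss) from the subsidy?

Deadweight loss = €51.75

Pre-subsidy: 3160 - 5x = 58/9 + (1/9)x gives x* = 617 and P* = 75.
With the rebate, buyers effectively pay Pb = Ps − 23, where Ps is the price sellers receive.
On the curves, Pb = 3160 - 5x and Ps = 58/9 + (1/9)x; the wedge Ps − Pb = 23 gives 58/9 + (1/9)x − (3160 - 5x) = 23, so x' = 621.5.
Then Pb = 3160 − 5·621.5 = 52.5 and Ps = 58/9 + (1/9)·621.5 = 75.5.
The subsidy expands output by 621.5 − 617 = 4.5 past the efficient level; on those units the gap between marginal cost and willingness to pay runs from 0 up to 23.
DWL = ½ × 23 × 4.5 = 51.75.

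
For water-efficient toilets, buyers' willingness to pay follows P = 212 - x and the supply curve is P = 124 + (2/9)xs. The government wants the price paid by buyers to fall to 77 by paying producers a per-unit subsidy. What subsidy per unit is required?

At a buyer price of 77, quantity demanded is 212 − 1·77 = 135.
Sellers supply 135 only when they receive Ps = 124 + (2/9)·135 = 154.
s = Ps − Pb = 154 − 77 = 77.

Required subsidy s = 77 per unit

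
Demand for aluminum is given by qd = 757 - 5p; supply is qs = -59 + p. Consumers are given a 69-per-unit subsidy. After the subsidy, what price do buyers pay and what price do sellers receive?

Buyers pay 124.5; sellers receive 193.5

Pre-subsidy: 757 - 5p = -59 + p gives p* = 136, q* = 77.
With the rebate, buyers effectively pay pb = ps − 69, where ps is the price sellers receive.
Demand in terms of ps becomes qd = 757 − 5(ps − 69) = 1102 - 5ps. Setting this equal to supply: 1102 - 5ps = -59 + ps, so ps = 193.5.
Buyers pay pb = 193.5 − 69 = 124.5; q' = -59 + 1·193.5 = 134.5.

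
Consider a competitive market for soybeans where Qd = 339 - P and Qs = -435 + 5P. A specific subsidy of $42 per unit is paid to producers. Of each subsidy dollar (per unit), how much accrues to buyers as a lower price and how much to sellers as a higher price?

Pre-subsidy: 339 - P = -435 + 5P gives P* = 129, Q* = 210.
With the subsidy, sellers receive Ps = Pb + 42 for each unit, where Pb is the price buyers pay.
Supply in terms of Pb becomes Qs = -435 + 5(Pb + 42) = -225 + 5Pb. Setting this equal to demand: 339 - Pb = -225 + 5Pb, so Pb = 94.
Sellers receive Ps = 94 + 42 = 136; Q' = 339 − 1·94 = 245.
Buyers' price falls by P* − Pb = 129 − 94 = 35; sellers' price rises by Ps − P* = 136 − 129 = 7.

Buyers gain $35 per unit; sellers gain $7 per unit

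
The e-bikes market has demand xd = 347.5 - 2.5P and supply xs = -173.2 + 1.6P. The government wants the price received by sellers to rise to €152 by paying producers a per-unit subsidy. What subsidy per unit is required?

At a seller price of 152, quantity supplied is -173.2 + 1.6·152 = 70.
Buyers absorb 70 only when they pay Pb with 347.5 − 2.5·Pb = 70, i.e. Pb = 111.
s = Ps − Pb = 152 − 111 = 41.

Required subsidy s = €41 per unit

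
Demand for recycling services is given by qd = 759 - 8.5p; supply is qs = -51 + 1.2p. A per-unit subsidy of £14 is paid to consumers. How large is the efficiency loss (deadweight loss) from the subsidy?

Deadweight loss = 9996/97

Pre-subsidy: 759 - 8.5p = -51 + 1.2p gives p* = 8100/97, q* = 4773/97.
With the rebate, buyers effectively pay pb = ps − 14, where ps is the price sellers receive.
Demand in terms of ps becomes qd = 759 − 8.5(ps − 14) = 878 - 8.5ps. Setting this equal to supply: 878 - 8.5ps = -51 + 1.2ps, so ps = 9290/97.
Buyers pay pb = 9290/97 − 14 = 7932/97; q' = -51 + 1.2·(9290/97) = 6201/97.
The subsidy expands output by 6201/97 − 4773/97 = 1428/97 past the efficient level; on those units the gap between marginal cost and willingness to pay runs from 0 up to 14.
DWL = ½ × 14 × 1428/97 = 9996/97.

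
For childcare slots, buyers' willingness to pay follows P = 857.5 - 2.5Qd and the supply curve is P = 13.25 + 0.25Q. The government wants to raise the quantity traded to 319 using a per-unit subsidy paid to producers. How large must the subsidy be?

Required subsidy s = 33 per unit

At Q = 319, from the demand curve buyers pay Pb = 857.5 − 2.5·319 = 60; from the supply curve sellers need Ps = 13.25 + 0.25·319 = 93.
The subsidy must fill the gap: s = Ps − Pb = 93 − 60 = 33.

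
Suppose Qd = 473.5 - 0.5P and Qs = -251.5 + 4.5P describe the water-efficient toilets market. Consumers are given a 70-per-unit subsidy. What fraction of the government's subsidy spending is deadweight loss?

DWL / government spending = 63/1730

Pre-subsidy: 473.5 - 0.5P = -251.5 + 4.5P gives P* = 145, Q* = 401.
With the rebate, buyers effectively pay Pb = Ps − 70, where Ps is the price sellers receive.
Demand in terms of Ps becomes Qd = 473.5 − 0.5(Ps − 70) = 508.5 - 0.5Ps. Setting this equal to supply: 508.5 - 0.5Ps = -251.5 + 4.5Ps, so Ps = 152.
Buyers pay Pb = 152 − 70 = 82; Q' = -251.5 + 4.5·152 = 432.5.
ΔCS = ½(401 + 432.5)(145 − 82) = 26255.25; ΔPS = ½(401 + 432.5)(152 − 145) = 2917.25.
Government spending = 70 × 432.5 = 30275.
DWL = ½ × 70 × (432.5 − 401) = 1102.5; fraction = 1102.5 / 30275 = 63/1730.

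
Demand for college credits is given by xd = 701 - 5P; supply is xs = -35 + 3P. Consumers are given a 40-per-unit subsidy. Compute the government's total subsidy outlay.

Government cost = 12640

Pre-subsidy: 701 - 5P = -35 + 3P gives P* = 92, x* = 241.
With the rebate, buyers effectively pay Pb = Ps − 40, where Ps is the price sellers receive.
Demand in terms of Ps becomes xd = 701 − 5(Ps − 40) = 901 - 5Ps. Setting this equal to supply: 901 - 5Ps = -35 + 3Ps, so Ps = 117.
Buyers pay Pb = 117 − 40 = 77; x' = -35 + 3·117 = 316.
Government outlay = subsidy × quantity = 40 × 316 = 12640.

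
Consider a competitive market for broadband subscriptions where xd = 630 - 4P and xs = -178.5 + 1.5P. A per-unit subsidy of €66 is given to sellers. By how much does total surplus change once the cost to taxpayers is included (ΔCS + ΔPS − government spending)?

Pre-subsidy: 630 - 4P = -178.5 + 1.5P gives P* = 147, x* = 42.
With the subsidy, sellers receive Ps = Pb + 66 for each unit, where Pb is the price buyers pay.
Supply in terms of Pb becomes xs = -178.5 + 1.5(Pb + 66) = -79.5 + 1.5Pb. Setting this equal to demand: 630 - 4Pb = -79.5 + 1.5Pb, so Pb = 129.
Sellers receive Ps = 129 + 66 = 195; x' = 630 − 4·129 = 114.
ΔCS = ½(42 + 114)(147 − 129) = 1404; ΔPS = ½(42 + 114)(195 − 147) = 3744.
Government spending = 66 × 114 = 7524.
Net change = 1404 + 3744 − 7524 = -2376. The loss equals the DWL triangle ½·66·72.

Net change in total surplus = -€2376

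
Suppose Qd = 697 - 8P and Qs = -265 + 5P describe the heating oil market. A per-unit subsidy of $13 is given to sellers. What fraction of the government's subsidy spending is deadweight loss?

DWL / government spending = 4/29

Pre-subsidy: 697 - 8P = -265 + 5P gives P* = 74, Q* = 105.
With the subsidy, sellers receive Ps = Pb + 13 for each unit, where Pb is the price buyers pay.
Supply in terms of Pb becomes Qs = -265 + 5(Pb + 13) = -200 + 5Pb. Setting this equal to demand: 697 - 8Pb = -200 + 5Pb, so Pb = 69.
Sellers receive Ps = 69 + 13 = 82; Q' = 697 − 8·69 = 145.
ΔCS = ½(105 + 145)(74 − 69) = 625; ΔPS = ½(105 + 145)(82 − 74) = 1000.
Government spending = 13 × 145 = 1885.
DWL = ½ × 13 × (145 − 105) = 260; fraction = 260 / 1885 = 4/29.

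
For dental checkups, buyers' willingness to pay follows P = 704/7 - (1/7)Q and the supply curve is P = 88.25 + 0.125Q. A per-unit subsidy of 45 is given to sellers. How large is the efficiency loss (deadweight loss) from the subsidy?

Pre-subsidy: 704/7 - (1/7)Q = 88.25 + 0.125Q gives Q* = 46 and P* = 94.
With the subsidy, sellers receive Ps = Pb + 45 for each unit, where Pb is the price buyers pay.
On the curves, Pb = 704/7 - (1/7)Q and Ps = 88.25 + 0.125Q; the wedge Ps − Pb = 45 gives 88.25 + 0.125Q − (704/7 - (1/7)Q) = 45, so Q' = 214.
Then Pb = 704/7 − (1/7)·214 = 70 and Ps = 88.25 + 0.125·214 = 115.
The subsidy expands output by 214 − 46 = 168 past the efficient level; on those units the gap between marginal cost and willingness to pay runs from 0 up to 45.
DWL = ½ × 45 × 168 = 3780.

Deadweight loss = 3780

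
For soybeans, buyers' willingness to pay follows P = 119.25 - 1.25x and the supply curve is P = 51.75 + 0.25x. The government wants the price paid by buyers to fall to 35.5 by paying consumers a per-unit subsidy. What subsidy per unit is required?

Required subsidy s = 33 per unit

At a buyer price of 35.5, quantity demanded is 95.4 − 0.8·35.5 = 67.
Sellers supply 67 only when they receive Ps = 51.75 + 0.25·67 = 68.5.
s = Ps − Pb = 68.5 − 35.5 = 33.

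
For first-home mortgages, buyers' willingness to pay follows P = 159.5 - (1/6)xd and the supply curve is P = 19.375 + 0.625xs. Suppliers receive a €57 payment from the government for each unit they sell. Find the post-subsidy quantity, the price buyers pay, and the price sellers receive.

Pre-subsidy: 159.5 - (1/6)x = 19.375 + 0.625x gives x* = 177 and P* = 130.
With the subsidy, sellers receive Ps = Pb + 57 for each unit, where Pb is the price buyers pay.
On the curves, Pb = 159.5 - (1/6)x and Ps = 19.375 + 0.625x; the wedge Ps − Pb = 57 gives 19.375 + 0.625x − (159.5 - (1/6)x) = 57, so x' = 249.
Then Pb = 159.5 − (1/6)·249 = 118 and Ps = 19.375 + 0.625·249 = 175.

x' = 249; buyers pay €118; sellers receive €175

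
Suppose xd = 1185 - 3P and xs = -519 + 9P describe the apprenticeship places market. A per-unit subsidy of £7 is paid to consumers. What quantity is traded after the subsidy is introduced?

x' = 774.75

Pre-subsidy: 1185 - 3P = -519 + 9P gives P* = 142, x* = 759.
With the rebate, buyers effectively pay Pb = Ps − 7, where Ps is the price sellers receive.
Demand in terms of Ps becomes xd = 1185 − 3(Ps − 7) = 1206 - 3Ps. Setting this equal to supply: 1206 - 3Ps = -519 + 9Ps, so Ps = 143.75.
Buyers pay Pb = 143.75 − 7 = 136.75; x' = -519 + 9·143.75 = 774.75.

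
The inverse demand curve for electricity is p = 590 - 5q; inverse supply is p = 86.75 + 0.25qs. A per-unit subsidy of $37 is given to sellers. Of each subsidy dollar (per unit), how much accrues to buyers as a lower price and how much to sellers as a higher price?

Pre-subsidy: 590 - 5q = 86.75 + 0.25q gives q* = 671/7 and p* = 775/7.
With the subsidy, sellers receive ps = pb + 37 for each unit, where pb is the price buyers pay.
On the curves, pb = 590 - 5q and ps = 86.75 + 0.25q; the wedge ps − pb = 37 gives 86.75 + 0.25q − (590 - 5q) = 37, so q' = 2161/21.
Then pb = 590 − 5·(2161/21) = 1585/21 and ps = 86.75 + 0.25·(2161/21) = 2362/21.
Buyers' price falls by p* − pb = 775/7 − 1585/21 = 740/21; sellers' price rises by ps − p* = 2362/21 − 775/7 = 37/21.

Buyers gain 740/21 per unit; sellers gain 37/21 per unit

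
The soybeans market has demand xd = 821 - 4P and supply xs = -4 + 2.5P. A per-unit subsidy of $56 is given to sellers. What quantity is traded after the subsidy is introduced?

Pre-subsidy: 821 - 4P = -4 + 2.5P gives P* = 1650/13, x* = 4073/13.
With the subsidy, sellers receive Ps = Pb + 56 for each unit, where Pb is the price buyers pay.
Supply in terms of Pb becomes xs = -4 + 2.5(Pb + 56) = 136 + 2.5Pb. Setting this equal to demand: 821 - 4Pb = 136 + 2.5Pb, so Pb = 1370/13.
Sellers receive Ps = 1370/13 + 56 = 2098/13; x' = 821 − 4·(1370/13) = 5193/13.

x' = 5193/13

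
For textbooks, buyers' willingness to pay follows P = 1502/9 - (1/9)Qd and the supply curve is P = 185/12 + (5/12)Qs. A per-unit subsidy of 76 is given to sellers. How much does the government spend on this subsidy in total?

Pre-subsidy: 1502/9 - (1/9)Q = 185/12 + (5/12)Q gives Q* = 287 and P* = 135.
With the subsidy, sellers receive Ps = Pb + 76 for each unit, where Pb is the price buyers pay.
On the curves, Pb = 1502/9 - (1/9)Q and Ps = 185/12 + (5/12)Q; the wedge Ps − Pb = 76 gives 185/12 + (5/12)Q − (1502/9 - (1/9)Q) = 76, so Q' = 431.
Then Pb = 1502/9 − (1/9)·431 = 119 and Ps = 185/12 + (5/12)·431 = 195.
Government outlay = subsidy × quantity = 76 × 431 = 32756.

Government cost = 32756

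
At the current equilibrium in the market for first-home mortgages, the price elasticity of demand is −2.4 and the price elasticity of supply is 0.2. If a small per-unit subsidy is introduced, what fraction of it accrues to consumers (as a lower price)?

Consumer share = 1/13

For a small subsidy around the equilibrium, the benefit split depends on the relative slopes, which at a point are proportional to the elasticities.
Buyer share = εs/(εs + |εd|) = 0.2/(0.2 + 2.4) = 1/13; seller share = |εd|/(εs + |εd|) = 12/13.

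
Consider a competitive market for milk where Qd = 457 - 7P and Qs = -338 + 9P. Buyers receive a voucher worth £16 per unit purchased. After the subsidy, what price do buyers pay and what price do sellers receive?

Buyers pay £40.6875; sellers receive £56.6875

Pre-subsidy: 457 - 7P = -338 + 9P gives P* = 49.6875, Q* = 109.1875.
With the rebate, buyers effectively pay Pb = Ps − 16, where Ps is the price sellers receive.
Demand in terms of Ps becomes Qd = 457 − 7(Ps − 16) = 569 - 7Ps. Setting this equal to supply: 569 - 7Ps = -338 + 9Ps, so Ps = 56.6875.
Buyers pay Pb = 56.6875 − 16 = 40.6875; Q' = -338 + 9·56.6875 = 172.1875.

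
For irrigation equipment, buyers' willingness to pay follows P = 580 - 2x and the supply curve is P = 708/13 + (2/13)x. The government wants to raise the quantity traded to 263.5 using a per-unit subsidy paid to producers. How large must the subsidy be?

Required subsidy s = 42 per unit

At x = 263.5, from the demand curve buyers pay Pb = 580 − 2·263.5 = 53; from the supply curve sellers need Ps = 708/13 + (2/13)·263.5 = 95.
The subsidy must fill the gap: s = Ps − Pb = 95 − 53 = 42.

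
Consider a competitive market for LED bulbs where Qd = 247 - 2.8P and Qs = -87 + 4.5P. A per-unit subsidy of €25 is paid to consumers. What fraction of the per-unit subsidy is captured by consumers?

Pre-subsidy: 247 - 2.8P = -87 + 4.5P gives P* = 3340/73, Q* = 8679/73.
With the rebate, buyers effectively pay Pb = Ps − 25, where Ps is the price sellers receive.
Demand in terms of Ps becomes Qd = 247 − 2.8(Ps − 25) = 317 - 2.8Ps. Setting this equal to supply: 317 - 2.8Ps = -87 + 4.5Ps, so Ps = 4040/73.
Buyers pay Pb = 4040/73 − 25 = 2215/73; Q' = -87 + 4.5·(4040/73) = 11829/73.
Buyers' price falls by P* − Pb = 3340/73 − 2215/73 = 1125/73; sellers' price rises by Ps − P* = 4040/73 − 3340/73 = 700/73.
So consumers capture (1125/73)/25 = 45/73 of each unit of subsidy.

Consumer share = 45/73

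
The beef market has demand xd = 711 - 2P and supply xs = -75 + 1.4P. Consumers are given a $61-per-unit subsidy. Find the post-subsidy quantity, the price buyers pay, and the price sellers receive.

Pre-subsidy: 711 - 2P = -75 + 1.4P gives P* = 3930/17, x* = 4227/17.
With the rebate, buyers effectively pay Pb = Ps − 61, where Ps is the price sellers receive.
Demand in terms of Ps becomes xd = 711 − 2(Ps − 61) = 833 - 2Ps. Setting this equal to supply: 833 - 2Ps = -75 + 1.4Ps, so Ps = 4540/17.
Buyers pay Pb = 4540/17 − 61 = 3503/17; x' = -75 + 1.4·(4540/17) = 5081/17.

x' = 5081/17; buyers pay 3503/17; sellers receive 4540/17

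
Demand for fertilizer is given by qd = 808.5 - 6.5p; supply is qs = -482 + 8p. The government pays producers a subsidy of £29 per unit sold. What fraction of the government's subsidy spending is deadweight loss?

DWL / government spending = 26/167

Pre-subsidy: 808.5 - 6.5p = -482 + 8p gives p* = 89, q* = 230.
With the subsidy, sellers receive ps = pb + 29 for each unit, where pb is the price buyers pay.
Supply in terms of pb becomes qs = -482 + 8(pb + 29) = -250 + 8pb. Setting this equal to demand: 808.5 - 6.5pb = -250 + 8pb, so pb = 73.
Sellers receive ps = 73 + 29 = 102; q' = 808.5 − 6.5·73 = 334.
ΔCS = ½(230 + 334)(89 − 73) = 4512; ΔPS = ½(230 + 334)(102 − 89) = 3666.
Government spending = 29 × 334 = 9686.
DWL = ½ × 29 × (334 − 230) = 1508; fraction = 1508 / 9686 = 26/167.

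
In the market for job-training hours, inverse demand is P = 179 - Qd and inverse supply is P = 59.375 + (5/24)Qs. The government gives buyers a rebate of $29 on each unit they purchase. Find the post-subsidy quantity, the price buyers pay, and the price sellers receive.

Pre-subsidy: 179 - Q = 59.375 + (5/24)Q gives Q* = 99 and P* = 80.
With the rebate, buyers effectively pay Pb = Ps − 29, where Ps is the price sellers receive.
On the curves, Pb = 179 - Q and Ps = 59.375 + (5/24)Q; the wedge Ps − Pb = 29 gives 59.375 + (5/24)Q − (179 - Q) = 29, so Q' = 123.
Then Pb = 179 − 1·123 = 56 and Ps = 59.375 + (5/24)·123 = 85.

Q' = 123; buyers pay $56; sellers receive $85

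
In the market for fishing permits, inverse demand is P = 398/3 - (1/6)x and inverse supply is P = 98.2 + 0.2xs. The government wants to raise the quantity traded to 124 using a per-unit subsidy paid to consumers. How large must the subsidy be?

At x = 124, from the demand curve buyers pay Pb = 398/3 − (1/6)·124 = 112; from the supply curve sellers need Ps = 98.2 + 0.2·124 = 123.
The subsidy must fill the gap: s = Ps − Pb = 123 − 112 = 11.

Required subsidy s = 11 per unit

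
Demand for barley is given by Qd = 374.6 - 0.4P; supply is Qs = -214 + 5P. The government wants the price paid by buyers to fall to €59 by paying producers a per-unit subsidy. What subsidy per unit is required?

Required subsidy s = €54 per unit

At a buyer price of 59, quantity demanded is 374.6 − 0.4·59 = 351.
Sellers supply 351 only when they receive Ps with -214 + 5·Ps = 351, i.e. Ps = 113.
s = Ps − Pb = 113 − 59 = 54.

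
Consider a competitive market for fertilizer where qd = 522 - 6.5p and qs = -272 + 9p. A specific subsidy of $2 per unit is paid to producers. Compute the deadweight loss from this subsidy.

Deadweight loss = 234/31

Pre-subsidy: 522 - 6.5p = -272 + 9p gives p* = 1588/31, q* = 5860/31.
With the subsidy, sellers receive ps = pb + 2 for each unit, where pb is the price buyers pay.
Supply in terms of pb becomes qs = -272 + 9(pb + 2) = -254 + 9pb. Setting this equal to demand: 522 - 6.5pb = -254 + 9pb, so pb = 1552/31.
Sellers receive ps = 1552/31 + 2 = 1614/31; q' = 522 − 6.5·(1552/31) = 6094/31.
The subsidy expands output by 6094/31 − 5860/31 = 234/31 past the efficient level; on those units the gap between marginal cost and willingness to pay runs from 0 up to 2.
DWL = ½ × 2 × 234/31 = 234/31.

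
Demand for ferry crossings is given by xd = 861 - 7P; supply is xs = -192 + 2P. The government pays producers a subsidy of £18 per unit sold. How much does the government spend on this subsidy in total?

Pre-subsidy: 861 - 7P = -192 + 2P gives P* = 117, x* = 42.
With the subsidy, sellers receive Ps = Pb + 18 for each unit, where Pb is the price buyers pay.
Supply in terms of Pb becomes xs = -192 + 2(Pb + 18) = -156 + 2Pb. Setting this equal to demand: 861 - 7Pb = -156 + 2Pb, so Pb = 113.
Sellers receive Ps = 113 + 18 = 131; x' = 861 − 7·113 = 70.
Government outlay = subsidy × quantity = 18 × 70 = 1260.

Government cost = £1260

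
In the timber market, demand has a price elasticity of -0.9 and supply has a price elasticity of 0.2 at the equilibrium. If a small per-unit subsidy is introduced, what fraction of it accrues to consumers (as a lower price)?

For a small subsidy around the equilibrium, the benefit split depends on the relative slopes, which at a point are proportional to the elasticities.
Buyer share = εs/(εs + |εd|) = 0.2/(0.2 + 0.9) = 2/11; seller share = |εd|/(εs + |εd|) = 9/11.

Consumer share = 2/11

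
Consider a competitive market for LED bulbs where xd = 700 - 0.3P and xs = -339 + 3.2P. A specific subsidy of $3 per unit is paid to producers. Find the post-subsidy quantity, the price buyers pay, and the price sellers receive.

x' = 107059/175; buyers pay 10294/35; sellers receive 10399/35

Pre-subsidy: 700 - 0.3P = -339 + 3.2P gives P* = 2078/7, x* = 21383/35.
With the subsidy, sellers receive Ps = Pb + 3 for each unit, where Pb is the price buyers pay.
Supply in terms of Pb becomes xs = -339 + 3.2(Pb + 3) = -329.4 + 3.2Pb. Setting this equal to demand: 700 - 0.3Pb = -329.4 + 3.2Pb, so Pb = 10294/35.
Sellers receive Ps = 10294/35 + 3 = 10399/35; x' = 700 − 0.3·(10294/35) = 107059/175.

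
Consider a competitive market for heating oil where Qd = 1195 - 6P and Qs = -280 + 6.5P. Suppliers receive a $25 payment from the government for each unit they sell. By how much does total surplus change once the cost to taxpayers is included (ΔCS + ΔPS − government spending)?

Net change in total surplus = -$975

Pre-subsidy: 1195 - 6P = -280 + 6.5P gives P* = 118, Q* = 487.
With the subsidy, sellers receive Ps = Pb + 25 for each unit, where Pb is the price buyers pay.
Supply in terms of Pb becomes Qs = -280 + 6.5(Pb + 25) = -117.5 + 6.5Pb. Setting this equal to demand: 1195 - 6Pb = -117.5 + 6.5Pb, so Pb = 105.
Sellers receive Ps = 105 + 25 = 130; Q' = 1195 − 6·105 = 565.
ΔCS = ½(487 + 565)(118 − 105) = 6838; ΔPS = ½(487 + 565)(130 − 118) = 6312.
Government spending = 25 × 565 = 14125.
Net change = 6838 + 6312 − 14125 = -975. The loss equals the DWL triangle ½·25·78.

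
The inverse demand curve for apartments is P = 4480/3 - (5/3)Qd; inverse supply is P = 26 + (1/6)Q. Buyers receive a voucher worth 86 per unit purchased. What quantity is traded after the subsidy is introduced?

Q' = 9320/11

Pre-subsidy: 4480/3 - (5/3)Q = 26 + (1/6)Q gives Q* = 8804/11 and P* = 5260/33.
With the rebate, buyers effectively pay Pb = Ps − 86, where Ps is the price sellers receive.
On the curves, Pb = 4480/3 - (5/3)Q and Ps = 26 + (1/6)Q; the wedge Ps − Pb = 86 gives 26 + (1/6)Q − (4480/3 - (5/3)Q) = 86, so Q' = 9320/11.
Then Pb = 4480/3 − (5/3)·(9320/11) = 2680/33 and Ps = 26 + (1/6)·(9320/11) = 5518/33.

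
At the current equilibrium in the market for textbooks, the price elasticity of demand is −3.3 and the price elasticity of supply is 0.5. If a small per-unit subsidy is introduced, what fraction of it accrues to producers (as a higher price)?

For a small subsidy around the equilibrium, the benefit split depends on the relative slopes, which at a point are proportional to the elasticities.
Buyer share = εs/(εs + |εd|) = 0.5/(0.5 + 3.3) = 5/38; seller share = |εd|/(εs + |εd|) = 33/38.
So producers capture 33/38 of the subsidy.

Producer share = 33/38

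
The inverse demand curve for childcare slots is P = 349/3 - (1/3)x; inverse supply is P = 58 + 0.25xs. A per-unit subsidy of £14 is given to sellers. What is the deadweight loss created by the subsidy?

Pre-subsidy: 349/3 - (1/3)x = 58 + 0.25x gives x* = 100 and P* = 83.
With the subsidy, sellers receive Ps = Pb + 14 for each unit, where Pb is the price buyers pay.
On the curves, Pb = 349/3 - (1/3)x and Ps = 58 + 0.25x; the wedge Ps − Pb = 14 gives 58 + 0.25x − (349/3 - (1/3)x) = 14, so x' = 124.
Then Pb = 349/3 − (1/3)·124 = 75 and Ps = 58 + 0.25·124 = 89.
The subsidy expands output by 124 − 100 = 24 past the efficient level; on those units the gap between marginal cost and willingness to pay runs from 0 up to 14.
DWL = ½ × 14 × 24 = 168.

Deadweight loss = £168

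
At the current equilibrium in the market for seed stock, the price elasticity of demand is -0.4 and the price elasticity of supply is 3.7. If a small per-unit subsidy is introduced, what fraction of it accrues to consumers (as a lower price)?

Consumer share = 37/41

For a small subsidy around the equilibrium, the benefit split depends on the relative slopes, which at a point are proportional to the elasticities.
Buyer share = εs/(εs + |εd|) = 3.7/(3.7 + 0.4) = 37/41; seller share = |εd|/(εs + |εd|) = 4/41.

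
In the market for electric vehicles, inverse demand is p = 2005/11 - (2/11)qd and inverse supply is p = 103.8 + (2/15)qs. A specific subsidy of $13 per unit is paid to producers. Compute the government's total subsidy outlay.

Pre-subsidy: 2005/11 - (2/11)q = 103.8 + (2/15)q gives q* = 249 and p* = 137.
With the subsidy, sellers receive ps = pb + 13 for each unit, where pb is the price buyers pay.
On the curves, pb = 2005/11 - (2/11)q and ps = 103.8 + (2/15)q; the wedge ps − pb = 13 gives 103.8 + (2/15)q − (2005/11 - (2/11)q) = 13, so q' = 290.25.
Then pb = 2005/11 − (2/11)·290.25 = 129.5 and ps = 103.8 + (2/15)·290.25 = 142.5.
Government outlay = subsidy × quantity = 13 × 290.25 = 3773.25.

Government cost = $3773.25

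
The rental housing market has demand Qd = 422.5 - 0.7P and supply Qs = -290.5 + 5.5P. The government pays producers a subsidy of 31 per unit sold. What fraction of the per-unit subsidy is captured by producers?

Pre-subsidy: 422.5 - 0.7P = -290.5 + 5.5P gives P* = 115, Q* = 342.
With the subsidy, sellers receive Ps = Pb + 31 for each unit, where Pb is the price buyers pay.
Supply in terms of Pb becomes Qs = -290.5 + 5.5(Pb + 31) = -120 + 5.5Pb. Setting this equal to demand: 422.5 - 0.7Pb = -120 + 5.5Pb, so Pb = 87.5.
Sellers receive Ps = 87.5 + 31 = 118.5; Q' = 422.5 − 0.7·87.5 = 361.25.
Buyers' price falls by P* − Pb = 115 − 87.5 = 27.5; sellers' price rises by Ps − P* = 118.5 − 115 = 3.5.
So producers capture 3.5/31 = 7/62 of each unit of subsidy.

Producer share = 7/62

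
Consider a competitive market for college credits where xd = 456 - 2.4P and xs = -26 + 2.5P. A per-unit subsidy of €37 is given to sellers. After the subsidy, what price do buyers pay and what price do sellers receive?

Buyers pay 3895/49; sellers receive 5708/49

Pre-subsidy: 456 - 2.4P = -26 + 2.5P gives P* = 4820/49, x* = 10776/49.
With the subsidy, sellers receive Ps = Pb + 37 for each unit, where Pb is the price buyers pay.
Supply in terms of Pb becomes xs = -26 + 2.5(Pb + 37) = 66.5 + 2.5Pb. Setting this equal to demand: 456 - 2.4Pb = 66.5 + 2.5Pb, so Pb = 3895/49.
Sellers receive Ps = 3895/49 + 37 = 5708/49; x' = 456 − 2.4·(3895/49) = 12996/49.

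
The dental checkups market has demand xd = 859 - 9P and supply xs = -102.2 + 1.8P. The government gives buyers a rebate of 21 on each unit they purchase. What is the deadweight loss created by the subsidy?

Pre-subsidy: 859 - 9P = -102.2 + 1.8P gives P* = 89, x* = 58.
With the rebate, buyers effectively pay Pb = Ps − 21, where Ps is the price sellers receive.
Demand in terms of Ps becomes xd = 859 − 9(Ps − 21) = 1048 - 9Ps. Setting this equal to supply: 1048 - 9Ps = -102.2 + 1.8Ps, so Ps = 106.5.
Buyers pay Pb = 106.5 − 21 = 85.5; x' = -102.2 + 1.8·106.5 = 89.5.
The subsidy expands output by 89.5 − 58 = 31.5 past the efficient level; on those units the gap between marginal cost and willingness to pay runs from 0 up to 21.
DWL = ½ × 21 × 31.5 = 330.75.

Deadweight loss = 330.75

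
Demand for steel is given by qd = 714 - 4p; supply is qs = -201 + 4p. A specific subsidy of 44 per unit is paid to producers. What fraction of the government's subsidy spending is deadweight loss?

DWL / government spending = 88/689

Pre-subsidy: 714 - 4p = -201 + 4p gives p* = 114.375, q* = 256.5.
With the subsidy, sellers receive ps = pb + 44 for each unit, where pb is the price buyers pay.
Supply in terms of pb becomes qs = -201 + 4(pb + 44) = -25 + 4pb. Setting this equal to demand: 714 - 4pb = -25 + 4pb, so pb = 92.375.
Sellers receive ps = 92.375 + 44 = 136.375; q' = 714 − 4·92.375 = 344.5.
ΔCS = ½(256.5 + 344.5)(114.375 − 92.375) = 6611; ΔPS = ½(256.5 + 344.5)(136.375 − 114.375) = 6611.
Government spending = 44 × 344.5 = 15158.
DWL = ½ × 44 × (344.5 − 256.5) = 1936; fraction = 1936 / 15158 = 88/689.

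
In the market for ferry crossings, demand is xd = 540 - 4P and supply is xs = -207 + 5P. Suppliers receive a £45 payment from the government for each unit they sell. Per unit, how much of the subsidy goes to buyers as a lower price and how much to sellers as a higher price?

Buyers gain £25 per unit; sellers gain £20 per unit

Pre-subsidy: 540 - 4P = -207 + 5P gives P* = 83, x* = 208.
With the subsidy, sellers receive Ps = Pb + 45 for each unit, where Pb is the price buyers pay.
Supply in terms of Pb becomes xs = -207 + 5(Pb + 45) = 18 + 5Pb. Setting this equal to demand: 540 - 4Pb = 18 + 5Pb, so Pb = 58.
Sellers receive Ps = 58 + 45 = 103; x' = 540 − 4·58 = 308.
Buyers' price falls by P* − Pb = 83 − 58 = 25; sellers' price rises by Ps − P* = 103 − 83 = 20.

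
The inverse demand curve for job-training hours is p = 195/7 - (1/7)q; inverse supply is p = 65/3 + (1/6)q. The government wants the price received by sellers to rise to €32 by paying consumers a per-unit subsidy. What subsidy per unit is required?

Required subsidy s = €13 per unit

At a seller price of 32, quantity supplied is -130 + 6·32 = 62.
Buyers absorb 62 only when they pay pb = 195/7 − (1/7)·62 = 19.
s = ps − pb = 32 − 19 = 13.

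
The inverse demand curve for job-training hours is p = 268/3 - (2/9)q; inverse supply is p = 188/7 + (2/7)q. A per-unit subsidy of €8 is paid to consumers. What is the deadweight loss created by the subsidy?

Deadweight loss = €63

Pre-subsidy: 268/3 - (2/9)q = 188/7 + (2/7)q gives q* = 123 and p* = 62.
With the rebate, buyers effectively pay pb = ps − 8, where ps is the price sellers receive.
On the curves, pb = 268/3 - (2/9)q and ps = 188/7 + (2/7)q; the wedge ps − pb = 8 gives 188/7 + (2/7)q − (268/3 - (2/9)q) = 8, so q' = 138.75.
Then pb = 268/3 − (2/9)·138.75 = 58.5 and ps = 188/7 + (2/7)·138.75 = 66.5.
The subsidy expands output by 138.75 − 123 = 15.75 past the efficient level; on those units the gap between marginal cost and willingness to pay runs from 0 up to 8.
DWL = ½ × 8 × 15.75 = 63.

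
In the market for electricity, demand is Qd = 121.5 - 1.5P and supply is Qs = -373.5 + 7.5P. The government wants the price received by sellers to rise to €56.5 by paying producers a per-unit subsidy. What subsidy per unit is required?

At a seller price of 56.5, quantity supplied is -373.5 + 7.5·56.5 = 50.25.
Buyers absorb 50.25 only when they pay Pb with 121.5 − 1.5·Pb = 50.25, i.e. Pb = 47.5.
s = Ps − Pb = 56.5 − 47.5 = 9.

Required subsidy s = €9 per unit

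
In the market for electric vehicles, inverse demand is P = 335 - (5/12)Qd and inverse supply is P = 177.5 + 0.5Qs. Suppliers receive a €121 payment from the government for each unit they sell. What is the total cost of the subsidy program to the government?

Pre-subsidy: 335 - (5/12)Q = 177.5 + 0.5Q gives Q* = 1890/11 and P* = 5795/22.
With the subsidy, sellers receive Ps = Pb + 121 for each unit, where Pb is the price buyers pay.
On the curves, Pb = 335 - (5/12)Q and Ps = 177.5 + 0.5Q; the wedge Ps − Pb = 121 gives 177.5 + 0.5Q − (335 - (5/12)Q) = 121, so Q' = 3342/11.
Then Pb = 335 − (5/12)·(3342/11) = 4585/22 and Ps = 177.5 + 0.5·(3342/11) = 7247/22.
Government outlay = subsidy × quantity = 121 × 3342/11 = 36762.

Government cost = €36762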